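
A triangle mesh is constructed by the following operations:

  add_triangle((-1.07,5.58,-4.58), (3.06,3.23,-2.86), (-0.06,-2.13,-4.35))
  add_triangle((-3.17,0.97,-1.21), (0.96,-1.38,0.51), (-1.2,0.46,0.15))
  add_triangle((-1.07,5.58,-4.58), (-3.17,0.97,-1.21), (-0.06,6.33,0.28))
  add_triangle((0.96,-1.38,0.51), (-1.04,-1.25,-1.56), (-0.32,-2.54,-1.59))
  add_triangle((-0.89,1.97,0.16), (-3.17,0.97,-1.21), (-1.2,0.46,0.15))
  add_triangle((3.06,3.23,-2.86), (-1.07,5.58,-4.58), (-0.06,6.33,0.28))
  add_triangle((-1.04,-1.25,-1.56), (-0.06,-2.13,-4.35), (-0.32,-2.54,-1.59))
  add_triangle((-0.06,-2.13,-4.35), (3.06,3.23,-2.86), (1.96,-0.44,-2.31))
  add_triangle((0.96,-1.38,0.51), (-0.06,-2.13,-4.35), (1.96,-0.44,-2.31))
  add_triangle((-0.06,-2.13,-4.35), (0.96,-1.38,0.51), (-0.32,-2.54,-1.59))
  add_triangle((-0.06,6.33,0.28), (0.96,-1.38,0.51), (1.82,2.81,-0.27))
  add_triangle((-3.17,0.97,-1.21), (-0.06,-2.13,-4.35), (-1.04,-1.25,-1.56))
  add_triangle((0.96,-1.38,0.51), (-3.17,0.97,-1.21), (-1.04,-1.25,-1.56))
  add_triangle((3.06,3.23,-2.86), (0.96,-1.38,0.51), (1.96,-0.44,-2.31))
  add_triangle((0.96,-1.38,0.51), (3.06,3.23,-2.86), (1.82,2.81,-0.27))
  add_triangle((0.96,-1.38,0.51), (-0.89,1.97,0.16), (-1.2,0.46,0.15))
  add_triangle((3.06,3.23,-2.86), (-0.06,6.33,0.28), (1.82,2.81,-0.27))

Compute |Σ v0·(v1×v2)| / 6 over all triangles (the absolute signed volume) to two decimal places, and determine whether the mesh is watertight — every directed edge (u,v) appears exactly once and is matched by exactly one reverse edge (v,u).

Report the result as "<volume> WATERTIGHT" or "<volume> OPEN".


80.52 OPEN

Per-triangle v0·(v1×v2)/6:
  t1: +20.9582
  t2: +0.3560
  t3: +14.7513
  t4: +0.1401
  t5: +0.5209
  t6: +18.9606
  t7: +1.1956
  t8: +5.1338
  t9: +2.8310
  t10: +1.5692
  t11: +1.5064
  t12: +2.2651
  t13: +0.7864
  t14: +2.3842
  t15: +2.3847
  t16: +0.2151
  t17: +4.5646
Σ = +80.5231 → |volume| = 80.52

Directed edges: 51 total; 7 unmatched, e.g. (-0.06,-2.13,-4.35)→(-1.07,5.58,-4.58) → open.


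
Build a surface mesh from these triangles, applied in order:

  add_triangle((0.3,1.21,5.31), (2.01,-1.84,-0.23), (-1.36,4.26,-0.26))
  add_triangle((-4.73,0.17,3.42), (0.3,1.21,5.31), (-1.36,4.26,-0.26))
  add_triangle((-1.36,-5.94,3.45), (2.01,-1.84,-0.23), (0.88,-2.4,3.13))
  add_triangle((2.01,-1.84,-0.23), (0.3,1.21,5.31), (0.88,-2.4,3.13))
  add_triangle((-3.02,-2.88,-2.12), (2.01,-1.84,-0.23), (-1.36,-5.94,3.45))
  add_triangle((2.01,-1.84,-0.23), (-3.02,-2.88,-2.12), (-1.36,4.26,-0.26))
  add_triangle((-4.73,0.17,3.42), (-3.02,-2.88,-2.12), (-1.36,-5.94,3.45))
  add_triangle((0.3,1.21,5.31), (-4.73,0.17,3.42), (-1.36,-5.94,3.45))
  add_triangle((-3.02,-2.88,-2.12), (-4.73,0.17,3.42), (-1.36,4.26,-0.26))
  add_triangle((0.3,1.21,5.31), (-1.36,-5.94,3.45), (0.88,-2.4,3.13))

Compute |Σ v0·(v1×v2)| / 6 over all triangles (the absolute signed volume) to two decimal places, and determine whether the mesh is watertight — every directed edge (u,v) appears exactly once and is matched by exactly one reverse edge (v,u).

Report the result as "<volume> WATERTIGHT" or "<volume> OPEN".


131.35 WATERTIGHT

Per-triangle v0·(v1×v2)/6:
  t1: +5.6047
  t2: +19.5446
  t3: +6.0165
  t4: +4.4614
  t5: +12.1640
  t6: +3.2762
  t7: +26.1296
  t8: +28.4677
  t9: +17.2162
  t10: +8.4698
Σ = +131.3508 → |volume| = 131.35

Directed edges: 30 total, each appears once with its reverse present → watertight.


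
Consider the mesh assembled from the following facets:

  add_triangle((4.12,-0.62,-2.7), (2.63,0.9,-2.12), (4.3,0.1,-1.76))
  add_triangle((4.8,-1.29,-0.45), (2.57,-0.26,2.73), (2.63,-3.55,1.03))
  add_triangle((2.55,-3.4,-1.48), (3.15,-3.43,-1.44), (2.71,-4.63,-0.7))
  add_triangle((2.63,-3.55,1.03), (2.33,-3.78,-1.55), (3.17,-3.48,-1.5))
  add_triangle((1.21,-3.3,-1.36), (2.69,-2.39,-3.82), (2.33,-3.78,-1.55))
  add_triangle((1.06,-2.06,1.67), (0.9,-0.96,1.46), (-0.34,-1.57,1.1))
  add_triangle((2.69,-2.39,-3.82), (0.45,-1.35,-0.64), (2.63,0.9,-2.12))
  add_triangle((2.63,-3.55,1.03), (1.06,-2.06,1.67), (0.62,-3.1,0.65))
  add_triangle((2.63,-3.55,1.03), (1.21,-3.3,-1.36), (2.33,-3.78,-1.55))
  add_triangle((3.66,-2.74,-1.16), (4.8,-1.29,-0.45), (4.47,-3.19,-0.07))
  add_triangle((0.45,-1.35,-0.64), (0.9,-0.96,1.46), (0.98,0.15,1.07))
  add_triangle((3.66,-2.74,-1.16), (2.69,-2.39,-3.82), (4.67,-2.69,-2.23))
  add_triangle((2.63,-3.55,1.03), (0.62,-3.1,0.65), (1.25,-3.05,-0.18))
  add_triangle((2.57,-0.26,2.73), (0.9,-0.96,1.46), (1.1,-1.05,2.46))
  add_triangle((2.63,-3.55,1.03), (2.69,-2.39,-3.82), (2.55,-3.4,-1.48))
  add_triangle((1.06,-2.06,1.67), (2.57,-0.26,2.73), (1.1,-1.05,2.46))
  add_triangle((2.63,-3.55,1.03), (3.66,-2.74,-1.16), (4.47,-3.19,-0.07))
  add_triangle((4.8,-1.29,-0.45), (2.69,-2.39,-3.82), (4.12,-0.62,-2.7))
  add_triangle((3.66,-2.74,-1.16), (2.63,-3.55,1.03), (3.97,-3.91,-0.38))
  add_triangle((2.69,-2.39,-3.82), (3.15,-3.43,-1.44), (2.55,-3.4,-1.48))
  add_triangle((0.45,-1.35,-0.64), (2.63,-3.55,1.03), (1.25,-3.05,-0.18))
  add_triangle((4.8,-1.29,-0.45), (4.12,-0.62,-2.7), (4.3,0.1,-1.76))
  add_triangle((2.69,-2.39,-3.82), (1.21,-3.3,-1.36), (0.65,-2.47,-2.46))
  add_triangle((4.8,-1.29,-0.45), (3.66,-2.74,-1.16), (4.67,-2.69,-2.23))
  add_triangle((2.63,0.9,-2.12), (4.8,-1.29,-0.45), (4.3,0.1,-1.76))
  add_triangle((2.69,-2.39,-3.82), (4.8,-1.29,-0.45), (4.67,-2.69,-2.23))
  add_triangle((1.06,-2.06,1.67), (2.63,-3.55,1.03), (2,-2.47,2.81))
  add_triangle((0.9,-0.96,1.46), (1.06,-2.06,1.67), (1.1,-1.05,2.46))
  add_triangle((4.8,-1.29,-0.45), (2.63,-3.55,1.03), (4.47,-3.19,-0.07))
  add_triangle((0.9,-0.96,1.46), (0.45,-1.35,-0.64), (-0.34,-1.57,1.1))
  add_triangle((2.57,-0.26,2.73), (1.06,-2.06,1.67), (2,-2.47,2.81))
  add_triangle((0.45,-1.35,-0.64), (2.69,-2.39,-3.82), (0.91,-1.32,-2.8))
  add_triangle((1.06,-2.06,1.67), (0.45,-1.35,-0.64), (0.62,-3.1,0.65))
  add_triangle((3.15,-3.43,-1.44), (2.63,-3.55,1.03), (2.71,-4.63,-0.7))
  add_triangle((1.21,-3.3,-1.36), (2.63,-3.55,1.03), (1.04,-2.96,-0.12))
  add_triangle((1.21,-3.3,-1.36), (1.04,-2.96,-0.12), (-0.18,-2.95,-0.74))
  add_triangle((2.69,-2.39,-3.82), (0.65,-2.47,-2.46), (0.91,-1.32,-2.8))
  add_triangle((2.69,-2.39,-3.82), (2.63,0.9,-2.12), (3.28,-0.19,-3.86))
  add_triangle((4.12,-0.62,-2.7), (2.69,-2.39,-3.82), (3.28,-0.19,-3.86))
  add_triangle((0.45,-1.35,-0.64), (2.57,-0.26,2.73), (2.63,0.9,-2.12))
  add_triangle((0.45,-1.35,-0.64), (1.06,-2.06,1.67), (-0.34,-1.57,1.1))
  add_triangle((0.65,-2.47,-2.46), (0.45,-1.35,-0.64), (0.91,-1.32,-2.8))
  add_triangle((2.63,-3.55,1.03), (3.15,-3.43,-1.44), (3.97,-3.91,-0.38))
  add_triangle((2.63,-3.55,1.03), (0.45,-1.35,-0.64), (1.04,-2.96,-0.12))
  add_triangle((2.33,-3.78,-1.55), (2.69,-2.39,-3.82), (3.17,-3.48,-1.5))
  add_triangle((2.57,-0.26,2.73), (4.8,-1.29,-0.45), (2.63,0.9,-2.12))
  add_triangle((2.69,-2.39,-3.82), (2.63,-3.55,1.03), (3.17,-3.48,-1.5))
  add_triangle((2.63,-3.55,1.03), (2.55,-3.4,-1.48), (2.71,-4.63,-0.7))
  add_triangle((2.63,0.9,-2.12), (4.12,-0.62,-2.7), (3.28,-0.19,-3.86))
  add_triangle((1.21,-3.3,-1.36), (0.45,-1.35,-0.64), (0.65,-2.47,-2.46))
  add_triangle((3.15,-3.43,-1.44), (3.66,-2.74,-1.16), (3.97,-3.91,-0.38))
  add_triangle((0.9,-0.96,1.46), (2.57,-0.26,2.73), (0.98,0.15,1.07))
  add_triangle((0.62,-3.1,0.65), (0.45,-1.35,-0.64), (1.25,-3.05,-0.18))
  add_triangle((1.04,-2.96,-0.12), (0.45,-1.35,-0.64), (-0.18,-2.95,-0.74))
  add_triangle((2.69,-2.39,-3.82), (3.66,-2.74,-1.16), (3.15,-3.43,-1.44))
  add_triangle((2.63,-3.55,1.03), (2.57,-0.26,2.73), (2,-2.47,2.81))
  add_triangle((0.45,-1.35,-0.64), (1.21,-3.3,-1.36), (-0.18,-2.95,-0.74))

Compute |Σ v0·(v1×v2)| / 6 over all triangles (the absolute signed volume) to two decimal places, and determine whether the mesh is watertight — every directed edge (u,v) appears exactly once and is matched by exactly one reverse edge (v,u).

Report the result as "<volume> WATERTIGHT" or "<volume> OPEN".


47.27 OPEN

Per-triangle v0·(v1×v2)/6:
  t1: +1.1447
  t2: +7.1974
  t3: +0.4534
  t4: +1.6253
  t5: +1.4797
  t6: +0.2446
  t7: -0.6865
  t8: +1.1325
  t9: +1.2887
  t10: +1.7901
  t11: -0.3135
  t12: +1.6313
  t13: +0.9074
  t14: -0.2781
  t15: -1.2586
  t16: +0.8615
  t17: +1.4767
  t18: +4.4765
  t19: +0.2192
  t20: +0.9366
  t21: +0.2696
  t22: +1.7953
  t23: +1.8371
  t24: +1.5805
  t25: -0.1377
  t26: +1.7055
  t27: +0.6853
  t28: -0.0933
  t29: +1.2370
  t30: -0.6127
  t31: -0.0450
  t32: -0.6421
  t33: -0.4242
  t34: +1.7737
  t35: +0.8657
  t36: +0.7514
  t37: +0.9268
  t38: -0.8145
  t39: +2.7605
  t40: -3.3040
  t41: +0.6690
  t42: -0.2211
  t43: +1.0008
  t44: -0.3851
  t45: +1.7778
  t46: +4.4645
  t47: -0.2153
  t48: -1.0885
  t49: +1.4393
  t50: +0.0239
  t51: +0.8269
  t52: +0.0646
  t53: +0.2290
  t54: -0.3438
  t55: +1.8388
  t56: +2.6774
  t57: +0.0698
Σ = +47.2719 → |volume| = 47.27

Directed edges: 171 total; 3 unmatched, e.g. (0.98,0.15,1.07)→(0.45,-1.35,-0.64) → open.


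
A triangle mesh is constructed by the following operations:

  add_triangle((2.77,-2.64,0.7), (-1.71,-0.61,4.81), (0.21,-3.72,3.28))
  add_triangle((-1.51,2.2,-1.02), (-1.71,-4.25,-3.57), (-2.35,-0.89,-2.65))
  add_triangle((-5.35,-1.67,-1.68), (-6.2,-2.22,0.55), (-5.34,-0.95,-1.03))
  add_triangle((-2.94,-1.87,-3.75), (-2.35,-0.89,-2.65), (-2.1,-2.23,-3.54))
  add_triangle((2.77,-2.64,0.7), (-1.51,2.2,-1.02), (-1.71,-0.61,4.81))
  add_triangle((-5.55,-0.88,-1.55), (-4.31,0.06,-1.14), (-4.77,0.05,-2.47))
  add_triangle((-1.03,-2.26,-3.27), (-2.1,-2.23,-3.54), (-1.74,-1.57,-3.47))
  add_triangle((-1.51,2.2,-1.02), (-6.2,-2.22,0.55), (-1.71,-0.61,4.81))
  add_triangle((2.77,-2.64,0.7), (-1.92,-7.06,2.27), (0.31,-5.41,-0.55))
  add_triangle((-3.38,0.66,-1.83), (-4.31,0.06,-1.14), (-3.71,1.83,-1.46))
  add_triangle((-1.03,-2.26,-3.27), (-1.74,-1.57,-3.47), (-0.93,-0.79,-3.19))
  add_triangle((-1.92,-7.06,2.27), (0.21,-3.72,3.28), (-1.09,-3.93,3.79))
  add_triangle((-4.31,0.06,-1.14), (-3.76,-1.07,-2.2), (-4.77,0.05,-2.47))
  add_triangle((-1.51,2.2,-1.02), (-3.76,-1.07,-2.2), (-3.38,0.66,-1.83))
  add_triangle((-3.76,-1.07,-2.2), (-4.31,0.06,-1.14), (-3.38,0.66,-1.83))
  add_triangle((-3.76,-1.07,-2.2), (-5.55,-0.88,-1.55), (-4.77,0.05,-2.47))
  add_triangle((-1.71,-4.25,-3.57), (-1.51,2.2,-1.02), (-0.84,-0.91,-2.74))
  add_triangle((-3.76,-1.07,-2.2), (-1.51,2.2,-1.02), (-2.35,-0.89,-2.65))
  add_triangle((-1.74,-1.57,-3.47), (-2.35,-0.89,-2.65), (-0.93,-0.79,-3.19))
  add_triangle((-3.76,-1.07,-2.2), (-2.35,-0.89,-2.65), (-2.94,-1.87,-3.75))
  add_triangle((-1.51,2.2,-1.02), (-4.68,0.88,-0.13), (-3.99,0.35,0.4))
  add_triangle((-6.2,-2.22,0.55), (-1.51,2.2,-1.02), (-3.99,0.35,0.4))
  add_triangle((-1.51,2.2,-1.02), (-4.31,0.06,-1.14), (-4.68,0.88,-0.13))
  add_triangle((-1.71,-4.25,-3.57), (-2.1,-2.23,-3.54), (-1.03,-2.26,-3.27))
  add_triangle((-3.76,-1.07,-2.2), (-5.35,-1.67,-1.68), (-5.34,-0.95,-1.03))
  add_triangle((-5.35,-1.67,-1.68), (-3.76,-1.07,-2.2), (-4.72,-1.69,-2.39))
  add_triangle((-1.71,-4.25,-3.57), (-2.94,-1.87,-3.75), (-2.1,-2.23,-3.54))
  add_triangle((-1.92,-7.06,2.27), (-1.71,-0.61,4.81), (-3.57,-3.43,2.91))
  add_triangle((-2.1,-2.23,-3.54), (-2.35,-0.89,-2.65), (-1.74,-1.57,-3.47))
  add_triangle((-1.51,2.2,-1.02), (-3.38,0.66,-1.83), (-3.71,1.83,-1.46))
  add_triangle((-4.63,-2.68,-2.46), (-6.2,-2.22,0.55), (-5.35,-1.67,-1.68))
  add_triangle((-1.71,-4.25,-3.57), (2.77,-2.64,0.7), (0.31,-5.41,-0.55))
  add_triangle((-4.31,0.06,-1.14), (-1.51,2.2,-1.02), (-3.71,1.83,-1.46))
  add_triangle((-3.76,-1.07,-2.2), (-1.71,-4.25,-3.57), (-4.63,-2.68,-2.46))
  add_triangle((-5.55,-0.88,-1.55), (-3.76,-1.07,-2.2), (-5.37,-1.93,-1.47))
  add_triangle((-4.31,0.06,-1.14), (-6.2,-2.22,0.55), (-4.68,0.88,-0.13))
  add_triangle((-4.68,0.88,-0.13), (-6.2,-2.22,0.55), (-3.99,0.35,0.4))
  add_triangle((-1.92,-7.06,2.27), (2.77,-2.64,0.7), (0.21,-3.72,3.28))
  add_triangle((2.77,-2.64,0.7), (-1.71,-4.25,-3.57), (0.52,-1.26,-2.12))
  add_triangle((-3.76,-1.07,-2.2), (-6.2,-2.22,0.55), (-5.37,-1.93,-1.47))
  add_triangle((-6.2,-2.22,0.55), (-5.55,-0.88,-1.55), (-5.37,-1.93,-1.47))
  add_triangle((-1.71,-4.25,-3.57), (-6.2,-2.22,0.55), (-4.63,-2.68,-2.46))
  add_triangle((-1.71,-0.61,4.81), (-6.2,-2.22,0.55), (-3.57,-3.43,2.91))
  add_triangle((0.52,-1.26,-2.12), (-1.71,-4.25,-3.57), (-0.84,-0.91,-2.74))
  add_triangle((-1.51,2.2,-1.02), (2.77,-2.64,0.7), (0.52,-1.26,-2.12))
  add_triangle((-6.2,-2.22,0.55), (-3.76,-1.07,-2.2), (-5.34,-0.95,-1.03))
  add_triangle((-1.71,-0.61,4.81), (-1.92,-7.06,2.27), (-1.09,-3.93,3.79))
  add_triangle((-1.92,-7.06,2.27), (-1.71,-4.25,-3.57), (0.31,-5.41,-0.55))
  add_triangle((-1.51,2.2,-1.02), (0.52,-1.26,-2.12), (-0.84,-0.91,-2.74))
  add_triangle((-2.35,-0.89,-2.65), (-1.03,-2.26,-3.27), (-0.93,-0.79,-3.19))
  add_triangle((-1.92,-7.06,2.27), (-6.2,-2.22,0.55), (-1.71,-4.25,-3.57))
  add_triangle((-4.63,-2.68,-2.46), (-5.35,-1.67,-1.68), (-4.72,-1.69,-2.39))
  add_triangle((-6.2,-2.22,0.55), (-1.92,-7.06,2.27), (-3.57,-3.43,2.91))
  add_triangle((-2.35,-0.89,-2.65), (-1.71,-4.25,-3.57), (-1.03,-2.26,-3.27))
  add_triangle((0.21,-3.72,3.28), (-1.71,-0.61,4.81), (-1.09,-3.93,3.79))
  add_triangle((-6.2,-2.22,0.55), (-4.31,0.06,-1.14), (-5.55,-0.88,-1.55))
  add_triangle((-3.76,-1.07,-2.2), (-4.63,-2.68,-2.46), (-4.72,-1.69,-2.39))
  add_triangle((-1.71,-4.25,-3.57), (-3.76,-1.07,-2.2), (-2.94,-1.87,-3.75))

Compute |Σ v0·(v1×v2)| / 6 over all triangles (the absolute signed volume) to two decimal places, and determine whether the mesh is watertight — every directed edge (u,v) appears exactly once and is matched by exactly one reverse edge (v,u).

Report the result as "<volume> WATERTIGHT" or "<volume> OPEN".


Per-triangle v0·(v1×v2)/6:
  t1: +5.1818
  t2: +0.8190
  t3: +1.7603
  t4: +0.1030
  t5: +1.1813
  t6: +0.8299
  t7: +0.3682
  t8: +13.1952
  t9: +9.0844
  t10: +0.9849
  t11: +0.5326
  t12: +3.6837
  t13: -0.9600
  t14: +0.3821
  t15: +1.2854
  t16: +1.3564
  t17: +2.3891
  t18: +2.1201
  t19: +0.5055
  t20: +0.5442
  t21: +0.4581
  t22: -2.2513
  t23: +2.0973
  t24: +1.0261
  t25: +0.7113
  t26: +0.2808
  t27: +0.7262
  t28: +11.0339
  t29: +0.4291
  t30: +0.7149
  t31: +3.0044
  t32: +5.7036
  t33: -0.0435
  t34: +2.7811
  t35: +1.1602
  t36: +3.1172
  t37: +1.1236
  t38: +8.7667
  t39: +5.0041
  t40: -0.5746
  t41: +2.2422
  t42: +6.8600
  t43: +10.3636
  t44: +1.7934
  t45: +1.0161
  t46: -2.0893
  t47: +4.4750
  t48: +11.8397
  t49: +1.0524
  t50: -1.2067
  t51: +32.3997
  t52: +0.8051
  t53: +12.4083
  t54: -1.7726
  t55: +3.1234
  t56: +1.6417
  t57: +0.2632
  t58: +3.1231
Σ = +178.9547 → |volume| = 178.95

Directed edges: 174 total, each appears once with its reverse present → watertight.

178.95 WATERTIGHT


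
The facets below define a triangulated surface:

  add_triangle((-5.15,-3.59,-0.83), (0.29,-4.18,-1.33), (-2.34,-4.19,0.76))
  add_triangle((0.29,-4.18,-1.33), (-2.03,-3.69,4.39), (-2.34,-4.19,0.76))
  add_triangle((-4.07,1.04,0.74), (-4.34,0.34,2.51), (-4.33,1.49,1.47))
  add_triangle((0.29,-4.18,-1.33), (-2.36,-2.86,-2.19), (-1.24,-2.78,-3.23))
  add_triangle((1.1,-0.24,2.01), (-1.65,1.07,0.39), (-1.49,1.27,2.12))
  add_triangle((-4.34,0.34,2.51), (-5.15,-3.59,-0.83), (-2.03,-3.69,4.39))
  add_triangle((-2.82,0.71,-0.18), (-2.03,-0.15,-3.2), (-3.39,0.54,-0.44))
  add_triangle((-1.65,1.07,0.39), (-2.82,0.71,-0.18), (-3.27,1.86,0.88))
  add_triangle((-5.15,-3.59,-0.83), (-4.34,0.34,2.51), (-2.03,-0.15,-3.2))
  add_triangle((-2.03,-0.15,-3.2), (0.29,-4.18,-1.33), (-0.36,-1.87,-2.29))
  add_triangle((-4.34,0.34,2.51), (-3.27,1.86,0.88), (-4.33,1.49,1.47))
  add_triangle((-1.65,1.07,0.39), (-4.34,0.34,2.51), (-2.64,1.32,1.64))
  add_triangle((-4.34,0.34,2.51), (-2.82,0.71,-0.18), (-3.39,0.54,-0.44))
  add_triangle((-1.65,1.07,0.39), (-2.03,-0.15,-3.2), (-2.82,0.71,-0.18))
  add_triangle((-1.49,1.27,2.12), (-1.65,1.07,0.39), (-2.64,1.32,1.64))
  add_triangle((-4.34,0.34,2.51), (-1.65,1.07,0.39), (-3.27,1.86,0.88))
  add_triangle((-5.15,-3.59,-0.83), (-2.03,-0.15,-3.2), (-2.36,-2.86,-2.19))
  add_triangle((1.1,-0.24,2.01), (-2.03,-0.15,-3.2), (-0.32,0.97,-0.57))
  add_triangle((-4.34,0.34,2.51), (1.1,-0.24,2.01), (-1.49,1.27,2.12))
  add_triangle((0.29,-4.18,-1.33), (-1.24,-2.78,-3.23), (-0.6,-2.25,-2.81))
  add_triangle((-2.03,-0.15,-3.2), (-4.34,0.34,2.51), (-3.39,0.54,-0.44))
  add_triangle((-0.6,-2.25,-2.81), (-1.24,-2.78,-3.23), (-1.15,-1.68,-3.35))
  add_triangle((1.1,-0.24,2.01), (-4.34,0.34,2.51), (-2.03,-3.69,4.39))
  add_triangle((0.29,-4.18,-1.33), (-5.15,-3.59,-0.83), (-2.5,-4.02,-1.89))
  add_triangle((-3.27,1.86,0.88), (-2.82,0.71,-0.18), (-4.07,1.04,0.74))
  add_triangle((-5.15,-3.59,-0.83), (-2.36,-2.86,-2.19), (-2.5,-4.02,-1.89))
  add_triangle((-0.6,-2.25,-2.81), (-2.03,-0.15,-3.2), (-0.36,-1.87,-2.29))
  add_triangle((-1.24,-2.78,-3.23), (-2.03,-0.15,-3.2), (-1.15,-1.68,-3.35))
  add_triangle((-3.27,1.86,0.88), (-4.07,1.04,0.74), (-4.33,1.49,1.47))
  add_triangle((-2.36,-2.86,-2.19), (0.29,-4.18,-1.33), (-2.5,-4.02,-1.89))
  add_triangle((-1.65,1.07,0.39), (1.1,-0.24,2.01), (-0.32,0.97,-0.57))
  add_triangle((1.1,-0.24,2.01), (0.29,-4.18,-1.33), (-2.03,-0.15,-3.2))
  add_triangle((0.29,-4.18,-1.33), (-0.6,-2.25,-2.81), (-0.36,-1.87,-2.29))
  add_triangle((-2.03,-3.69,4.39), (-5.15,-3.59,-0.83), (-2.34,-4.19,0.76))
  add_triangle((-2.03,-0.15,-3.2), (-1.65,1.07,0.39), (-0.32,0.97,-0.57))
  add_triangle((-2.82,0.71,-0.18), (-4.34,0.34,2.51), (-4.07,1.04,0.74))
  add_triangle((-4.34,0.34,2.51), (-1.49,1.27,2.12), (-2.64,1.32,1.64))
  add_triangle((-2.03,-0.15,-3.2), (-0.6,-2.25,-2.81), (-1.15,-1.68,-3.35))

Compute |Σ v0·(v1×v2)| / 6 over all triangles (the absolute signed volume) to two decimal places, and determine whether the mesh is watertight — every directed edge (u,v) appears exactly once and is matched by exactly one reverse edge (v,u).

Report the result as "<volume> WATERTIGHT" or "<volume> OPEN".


86.46 OPEN

Per-triangle v0·(v1×v2)/6:
  t1: +7.3009
  t2: +6.8638
  t3: +0.8039
  t4: +2.9027
  t5: +0.0405
  t6: +19.8929
  t7: +0.3829
  t8: +0.0936
  t9: +11.7835
  t10: -1.3339
  t11: +0.3581
  t12: +0.5314
  t13: +0.4898
  t14: +0.7907
  t15: +0.2754
  t16: +0.0335
  t17: +4.9607
  t18: -0.0857
  t19: +2.3474
  t20: +0.8549
  t21: +1.4049
  t22: +0.2978
  t23: +7.0095
  t24: +2.9024
  t25: +0.4793
  t26: +1.9866
  t27: +0.1228
  t28: +0.7100
  t29: +0.4002
  t30: +1.3892
  t31: +0.5600
  t32: -0.5866
  t33: +0.1784
  t34: +8.1400
  t35: +1.0320
  t36: +0.3737
  t37: +0.9187
  t38: -0.1411
Σ = +86.4647 → |volume| = 86.46

Directed edges: 114 total; 6 unmatched, e.g. (0.29,-4.18,-1.33)→(-2.03,-3.69,4.39) → open.


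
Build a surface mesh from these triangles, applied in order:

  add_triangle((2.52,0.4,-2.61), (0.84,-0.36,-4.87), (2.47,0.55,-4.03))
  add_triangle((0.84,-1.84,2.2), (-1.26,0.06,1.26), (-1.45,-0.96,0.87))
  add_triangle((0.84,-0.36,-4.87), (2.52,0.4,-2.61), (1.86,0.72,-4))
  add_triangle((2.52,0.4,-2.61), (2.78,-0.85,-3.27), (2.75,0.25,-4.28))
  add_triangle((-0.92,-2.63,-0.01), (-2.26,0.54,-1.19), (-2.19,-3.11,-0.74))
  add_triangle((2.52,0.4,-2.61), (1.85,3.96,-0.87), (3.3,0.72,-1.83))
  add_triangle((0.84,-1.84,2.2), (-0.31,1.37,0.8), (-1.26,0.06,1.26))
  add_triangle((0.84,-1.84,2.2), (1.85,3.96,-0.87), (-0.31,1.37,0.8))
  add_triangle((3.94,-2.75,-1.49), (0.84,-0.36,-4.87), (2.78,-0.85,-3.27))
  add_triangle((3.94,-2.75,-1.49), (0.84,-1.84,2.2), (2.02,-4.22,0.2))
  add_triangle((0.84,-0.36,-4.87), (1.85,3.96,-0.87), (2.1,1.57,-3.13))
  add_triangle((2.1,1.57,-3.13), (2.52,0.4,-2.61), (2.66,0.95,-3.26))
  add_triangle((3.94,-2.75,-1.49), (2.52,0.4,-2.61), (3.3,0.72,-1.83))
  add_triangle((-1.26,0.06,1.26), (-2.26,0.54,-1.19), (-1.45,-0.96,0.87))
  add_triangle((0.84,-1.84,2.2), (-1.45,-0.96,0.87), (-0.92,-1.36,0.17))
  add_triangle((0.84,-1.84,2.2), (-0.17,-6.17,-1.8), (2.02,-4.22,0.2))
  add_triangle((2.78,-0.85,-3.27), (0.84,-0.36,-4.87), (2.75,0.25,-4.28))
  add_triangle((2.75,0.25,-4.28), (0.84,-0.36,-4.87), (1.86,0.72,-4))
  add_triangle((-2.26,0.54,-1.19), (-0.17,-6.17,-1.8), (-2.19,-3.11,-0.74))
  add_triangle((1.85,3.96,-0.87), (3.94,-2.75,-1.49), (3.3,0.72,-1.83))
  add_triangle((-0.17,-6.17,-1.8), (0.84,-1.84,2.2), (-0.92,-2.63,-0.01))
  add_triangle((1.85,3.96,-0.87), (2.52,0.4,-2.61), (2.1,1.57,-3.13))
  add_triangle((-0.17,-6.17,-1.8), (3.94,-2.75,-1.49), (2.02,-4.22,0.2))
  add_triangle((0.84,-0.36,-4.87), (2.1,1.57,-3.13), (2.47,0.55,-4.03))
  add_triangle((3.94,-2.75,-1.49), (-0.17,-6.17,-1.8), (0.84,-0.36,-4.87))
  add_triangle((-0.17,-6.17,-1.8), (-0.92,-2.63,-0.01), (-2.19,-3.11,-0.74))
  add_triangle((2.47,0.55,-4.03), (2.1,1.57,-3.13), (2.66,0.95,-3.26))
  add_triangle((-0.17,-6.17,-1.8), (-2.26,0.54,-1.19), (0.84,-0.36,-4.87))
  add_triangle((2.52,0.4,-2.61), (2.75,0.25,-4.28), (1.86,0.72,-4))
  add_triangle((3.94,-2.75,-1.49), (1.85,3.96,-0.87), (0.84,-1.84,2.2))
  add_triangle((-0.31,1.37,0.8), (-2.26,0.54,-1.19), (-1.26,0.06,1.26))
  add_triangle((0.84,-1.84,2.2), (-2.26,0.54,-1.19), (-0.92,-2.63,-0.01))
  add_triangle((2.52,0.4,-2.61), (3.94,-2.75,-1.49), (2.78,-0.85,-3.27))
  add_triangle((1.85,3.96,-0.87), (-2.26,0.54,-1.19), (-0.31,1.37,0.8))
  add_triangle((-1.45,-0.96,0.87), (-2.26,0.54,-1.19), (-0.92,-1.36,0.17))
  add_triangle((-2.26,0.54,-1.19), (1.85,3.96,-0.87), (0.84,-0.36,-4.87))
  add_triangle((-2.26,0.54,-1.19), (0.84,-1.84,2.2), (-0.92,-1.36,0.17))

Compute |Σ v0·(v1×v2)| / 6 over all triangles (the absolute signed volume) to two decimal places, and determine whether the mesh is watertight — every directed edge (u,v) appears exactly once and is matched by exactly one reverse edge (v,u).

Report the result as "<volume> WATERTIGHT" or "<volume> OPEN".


105.59 OPEN

Per-triangle v0·(v1×v2)/6:
  t1: +0.5703
  t2: +0.8762
  t3: -1.1432
  t4: +0.7459
  t5: +0.2058
  t6: +2.3589
  t7: +1.0504
  t8: +2.3610
  t9: +2.9298
  t10: +3.8523
  t11: +2.6105
  t12: +0.0506
  t13: +2.4645
  t14: +0.7982
  t15: +0.7119
  t16: +4.7014
  t17: +2.0120
  t18: +1.1206
  t19: +3.3073
  t20: +1.6688
  t21: +3.0789
  t22: +2.0139
  t23: +7.4207
  t24: +1.5214
  t25: +19.0761
  t26: +1.4929
  t27: +0.4465
  t28: +12.3246
  t29: +0.4179
  t30: +8.5414
  t31: +1.0264
  t32: +1.5938
  t33: +1.9589
  t34: +2.4973
  t35: +0.6500
  t36: +8.9190
  t37: -0.6419
Σ = +105.5908 → |volume| = 105.59

Directed edges: 111 total; 3 unmatched, e.g. (2.47,0.55,-4.03)→(2.52,0.4,-2.61) → open.


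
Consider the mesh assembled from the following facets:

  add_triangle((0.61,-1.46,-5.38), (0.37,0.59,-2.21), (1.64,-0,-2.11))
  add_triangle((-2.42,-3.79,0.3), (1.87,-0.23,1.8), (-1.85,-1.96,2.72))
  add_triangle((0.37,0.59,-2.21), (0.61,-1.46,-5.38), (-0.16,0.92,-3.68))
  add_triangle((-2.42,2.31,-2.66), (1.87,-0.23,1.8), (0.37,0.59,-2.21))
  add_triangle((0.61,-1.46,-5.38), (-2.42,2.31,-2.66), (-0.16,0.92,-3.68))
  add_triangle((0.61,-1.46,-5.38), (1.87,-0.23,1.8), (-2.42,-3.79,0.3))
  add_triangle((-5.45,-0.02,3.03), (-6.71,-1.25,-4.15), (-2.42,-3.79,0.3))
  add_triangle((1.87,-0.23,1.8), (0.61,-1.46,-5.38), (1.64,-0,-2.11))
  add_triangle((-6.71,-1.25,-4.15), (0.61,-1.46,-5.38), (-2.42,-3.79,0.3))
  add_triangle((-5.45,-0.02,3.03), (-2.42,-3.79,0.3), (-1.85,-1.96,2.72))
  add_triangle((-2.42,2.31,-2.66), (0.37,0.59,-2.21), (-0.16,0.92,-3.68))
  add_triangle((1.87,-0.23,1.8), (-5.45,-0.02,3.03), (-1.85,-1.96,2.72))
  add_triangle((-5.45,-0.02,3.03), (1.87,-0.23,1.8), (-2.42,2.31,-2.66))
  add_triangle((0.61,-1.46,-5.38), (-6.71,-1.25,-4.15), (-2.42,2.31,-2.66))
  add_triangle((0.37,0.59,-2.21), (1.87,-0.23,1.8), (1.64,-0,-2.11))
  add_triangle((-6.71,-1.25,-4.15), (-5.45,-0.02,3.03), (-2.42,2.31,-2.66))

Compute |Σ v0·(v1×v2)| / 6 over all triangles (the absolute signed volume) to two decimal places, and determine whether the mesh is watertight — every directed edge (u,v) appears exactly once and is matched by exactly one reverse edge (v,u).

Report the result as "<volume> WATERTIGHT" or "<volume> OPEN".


131.55 WATERTIGHT

Per-triangle v0·(v1×v2)/6:
  t1: +1.4330
  t2: +3.9412
  t3: +0.8213
  t4: +1.5440
  t5: +3.1129
  t6: +8.7371
  t7: +25.9021
  t8: +1.9673
  t9: +24.6614
  t10: +7.6641
  t11: +0.5233
  t12: +4.6741
  t13: +5.1194
  t14: +19.8229
  t15: +0.5693
  t16: +21.0571
Σ = +131.5505 → |volume| = 131.55

Directed edges: 48 total, each appears once with its reverse present → watertight.


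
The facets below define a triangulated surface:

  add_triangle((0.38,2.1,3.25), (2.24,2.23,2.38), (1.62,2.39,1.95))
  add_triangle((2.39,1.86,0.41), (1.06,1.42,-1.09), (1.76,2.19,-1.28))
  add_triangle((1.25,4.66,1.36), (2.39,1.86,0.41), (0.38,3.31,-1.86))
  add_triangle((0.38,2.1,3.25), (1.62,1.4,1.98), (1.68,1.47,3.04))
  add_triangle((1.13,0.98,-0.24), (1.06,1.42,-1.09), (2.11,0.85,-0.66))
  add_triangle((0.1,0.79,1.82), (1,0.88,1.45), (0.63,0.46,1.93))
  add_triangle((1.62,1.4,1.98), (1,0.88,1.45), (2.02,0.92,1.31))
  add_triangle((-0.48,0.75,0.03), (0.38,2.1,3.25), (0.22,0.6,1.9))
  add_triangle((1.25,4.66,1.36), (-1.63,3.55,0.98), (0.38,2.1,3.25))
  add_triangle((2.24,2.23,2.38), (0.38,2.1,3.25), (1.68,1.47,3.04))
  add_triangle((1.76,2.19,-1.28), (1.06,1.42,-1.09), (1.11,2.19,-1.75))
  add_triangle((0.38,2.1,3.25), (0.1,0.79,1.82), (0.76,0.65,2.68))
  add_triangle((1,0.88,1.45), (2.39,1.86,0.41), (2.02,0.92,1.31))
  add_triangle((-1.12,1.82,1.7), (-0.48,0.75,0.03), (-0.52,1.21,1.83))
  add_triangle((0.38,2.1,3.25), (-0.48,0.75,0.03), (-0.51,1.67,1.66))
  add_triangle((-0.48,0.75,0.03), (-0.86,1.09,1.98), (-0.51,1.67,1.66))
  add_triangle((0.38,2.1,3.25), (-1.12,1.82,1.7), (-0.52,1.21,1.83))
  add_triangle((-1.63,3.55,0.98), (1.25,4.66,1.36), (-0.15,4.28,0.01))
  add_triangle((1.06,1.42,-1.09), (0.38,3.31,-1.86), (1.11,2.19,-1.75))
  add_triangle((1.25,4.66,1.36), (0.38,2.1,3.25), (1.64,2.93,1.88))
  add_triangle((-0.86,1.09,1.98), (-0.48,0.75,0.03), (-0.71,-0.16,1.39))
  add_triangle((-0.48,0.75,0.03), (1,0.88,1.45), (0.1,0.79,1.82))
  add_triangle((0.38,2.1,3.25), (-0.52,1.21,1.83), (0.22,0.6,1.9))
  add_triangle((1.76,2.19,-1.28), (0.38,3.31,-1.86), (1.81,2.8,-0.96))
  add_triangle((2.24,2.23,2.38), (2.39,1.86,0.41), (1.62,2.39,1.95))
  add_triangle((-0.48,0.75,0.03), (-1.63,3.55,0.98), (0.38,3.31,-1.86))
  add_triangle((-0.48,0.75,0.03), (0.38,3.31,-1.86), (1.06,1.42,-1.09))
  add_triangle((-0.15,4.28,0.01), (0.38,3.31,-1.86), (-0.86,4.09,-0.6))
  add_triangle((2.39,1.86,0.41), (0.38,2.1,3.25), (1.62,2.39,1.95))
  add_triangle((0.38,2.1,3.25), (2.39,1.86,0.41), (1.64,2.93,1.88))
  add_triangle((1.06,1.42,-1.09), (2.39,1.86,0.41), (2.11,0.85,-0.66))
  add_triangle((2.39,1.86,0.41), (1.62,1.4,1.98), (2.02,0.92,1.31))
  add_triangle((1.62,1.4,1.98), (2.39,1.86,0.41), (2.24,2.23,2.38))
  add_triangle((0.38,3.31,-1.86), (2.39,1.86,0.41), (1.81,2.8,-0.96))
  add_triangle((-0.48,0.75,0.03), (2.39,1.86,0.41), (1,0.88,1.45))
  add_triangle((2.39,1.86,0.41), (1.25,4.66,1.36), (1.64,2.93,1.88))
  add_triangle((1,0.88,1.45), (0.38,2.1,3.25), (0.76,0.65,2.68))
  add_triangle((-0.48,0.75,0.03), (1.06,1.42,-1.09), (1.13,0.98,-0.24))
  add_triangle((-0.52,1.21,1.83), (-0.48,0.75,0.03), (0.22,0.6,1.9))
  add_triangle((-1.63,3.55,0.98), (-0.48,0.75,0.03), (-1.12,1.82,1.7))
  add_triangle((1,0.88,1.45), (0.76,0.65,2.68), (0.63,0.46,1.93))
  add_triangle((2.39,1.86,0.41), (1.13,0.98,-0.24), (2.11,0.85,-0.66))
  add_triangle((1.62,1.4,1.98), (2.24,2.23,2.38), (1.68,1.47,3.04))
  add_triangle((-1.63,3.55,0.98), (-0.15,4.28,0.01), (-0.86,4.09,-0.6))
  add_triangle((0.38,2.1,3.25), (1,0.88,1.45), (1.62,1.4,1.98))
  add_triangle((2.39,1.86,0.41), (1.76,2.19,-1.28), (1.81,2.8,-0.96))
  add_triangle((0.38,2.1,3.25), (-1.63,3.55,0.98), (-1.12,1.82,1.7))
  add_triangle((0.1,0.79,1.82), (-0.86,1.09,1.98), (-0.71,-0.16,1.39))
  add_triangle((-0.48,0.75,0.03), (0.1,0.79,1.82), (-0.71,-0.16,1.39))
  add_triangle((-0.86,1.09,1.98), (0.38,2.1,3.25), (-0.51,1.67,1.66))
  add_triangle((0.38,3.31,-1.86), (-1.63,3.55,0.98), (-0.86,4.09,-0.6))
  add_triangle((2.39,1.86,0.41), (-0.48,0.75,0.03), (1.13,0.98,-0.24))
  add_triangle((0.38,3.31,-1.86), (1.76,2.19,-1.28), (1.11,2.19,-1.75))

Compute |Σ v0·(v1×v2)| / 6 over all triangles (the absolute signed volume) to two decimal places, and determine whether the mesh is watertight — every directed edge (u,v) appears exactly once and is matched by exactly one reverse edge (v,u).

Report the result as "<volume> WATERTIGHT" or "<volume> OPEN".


Per-triangle v0·(v1×v2)/6:
  t1: +0.6789
  t2: +0.0406
  t3: +4.2030
  t4: -0.4583
  t5: -0.1796
  t6: -0.1453
  t7: +0.0458
  t8: -0.1652
  t9: +5.2969
  t10: +1.0218
  t11: +0.0478
  t12: +0.1595
  t13: -0.3711
  t14: -0.0418
  t15: +0.1222
  t16: +0.1676
  t17: +0.2672
  t18: +2.4286
  t19: -0.1187
  t20: +1.8952
  t21: +0.1683
  t22: -0.2424
  t23: +0.2496
  t24: +0.5510
  t25: +0.5735
  t26: +0.4216
  t27: -0.1322
  t28: +1.1705
  t29: -0.2308
  t30: +0.9489
  t31: +0.6435
  t32: +0.4955
  t33: +0.2193
  t34: +0.4585
  t35: -0.5676
  t36: +1.5934
  t37: +0.4728
  t38: -0.1832
  t39: -0.0749
  t40: +0.1259
  t41: +0.0216
  t42: -0.1778
  t43: +0.0801
  t44: +1.1514
  t45: +0.0971
  t46: +0.4616
  t47: +1.4017
  t48: +0.2793
  t49: -0.2873
  t50: +0.4254
  t51: -0.2730
  t52: -0.1987
  t53: +0.4089
Σ = +24.9467 → |volume| = 24.95

Directed edges: 159 total; 9 unmatched, e.g. (0.38,3.31,-1.86)→(1.25,4.66,1.36) → open.

24.95 OPEN


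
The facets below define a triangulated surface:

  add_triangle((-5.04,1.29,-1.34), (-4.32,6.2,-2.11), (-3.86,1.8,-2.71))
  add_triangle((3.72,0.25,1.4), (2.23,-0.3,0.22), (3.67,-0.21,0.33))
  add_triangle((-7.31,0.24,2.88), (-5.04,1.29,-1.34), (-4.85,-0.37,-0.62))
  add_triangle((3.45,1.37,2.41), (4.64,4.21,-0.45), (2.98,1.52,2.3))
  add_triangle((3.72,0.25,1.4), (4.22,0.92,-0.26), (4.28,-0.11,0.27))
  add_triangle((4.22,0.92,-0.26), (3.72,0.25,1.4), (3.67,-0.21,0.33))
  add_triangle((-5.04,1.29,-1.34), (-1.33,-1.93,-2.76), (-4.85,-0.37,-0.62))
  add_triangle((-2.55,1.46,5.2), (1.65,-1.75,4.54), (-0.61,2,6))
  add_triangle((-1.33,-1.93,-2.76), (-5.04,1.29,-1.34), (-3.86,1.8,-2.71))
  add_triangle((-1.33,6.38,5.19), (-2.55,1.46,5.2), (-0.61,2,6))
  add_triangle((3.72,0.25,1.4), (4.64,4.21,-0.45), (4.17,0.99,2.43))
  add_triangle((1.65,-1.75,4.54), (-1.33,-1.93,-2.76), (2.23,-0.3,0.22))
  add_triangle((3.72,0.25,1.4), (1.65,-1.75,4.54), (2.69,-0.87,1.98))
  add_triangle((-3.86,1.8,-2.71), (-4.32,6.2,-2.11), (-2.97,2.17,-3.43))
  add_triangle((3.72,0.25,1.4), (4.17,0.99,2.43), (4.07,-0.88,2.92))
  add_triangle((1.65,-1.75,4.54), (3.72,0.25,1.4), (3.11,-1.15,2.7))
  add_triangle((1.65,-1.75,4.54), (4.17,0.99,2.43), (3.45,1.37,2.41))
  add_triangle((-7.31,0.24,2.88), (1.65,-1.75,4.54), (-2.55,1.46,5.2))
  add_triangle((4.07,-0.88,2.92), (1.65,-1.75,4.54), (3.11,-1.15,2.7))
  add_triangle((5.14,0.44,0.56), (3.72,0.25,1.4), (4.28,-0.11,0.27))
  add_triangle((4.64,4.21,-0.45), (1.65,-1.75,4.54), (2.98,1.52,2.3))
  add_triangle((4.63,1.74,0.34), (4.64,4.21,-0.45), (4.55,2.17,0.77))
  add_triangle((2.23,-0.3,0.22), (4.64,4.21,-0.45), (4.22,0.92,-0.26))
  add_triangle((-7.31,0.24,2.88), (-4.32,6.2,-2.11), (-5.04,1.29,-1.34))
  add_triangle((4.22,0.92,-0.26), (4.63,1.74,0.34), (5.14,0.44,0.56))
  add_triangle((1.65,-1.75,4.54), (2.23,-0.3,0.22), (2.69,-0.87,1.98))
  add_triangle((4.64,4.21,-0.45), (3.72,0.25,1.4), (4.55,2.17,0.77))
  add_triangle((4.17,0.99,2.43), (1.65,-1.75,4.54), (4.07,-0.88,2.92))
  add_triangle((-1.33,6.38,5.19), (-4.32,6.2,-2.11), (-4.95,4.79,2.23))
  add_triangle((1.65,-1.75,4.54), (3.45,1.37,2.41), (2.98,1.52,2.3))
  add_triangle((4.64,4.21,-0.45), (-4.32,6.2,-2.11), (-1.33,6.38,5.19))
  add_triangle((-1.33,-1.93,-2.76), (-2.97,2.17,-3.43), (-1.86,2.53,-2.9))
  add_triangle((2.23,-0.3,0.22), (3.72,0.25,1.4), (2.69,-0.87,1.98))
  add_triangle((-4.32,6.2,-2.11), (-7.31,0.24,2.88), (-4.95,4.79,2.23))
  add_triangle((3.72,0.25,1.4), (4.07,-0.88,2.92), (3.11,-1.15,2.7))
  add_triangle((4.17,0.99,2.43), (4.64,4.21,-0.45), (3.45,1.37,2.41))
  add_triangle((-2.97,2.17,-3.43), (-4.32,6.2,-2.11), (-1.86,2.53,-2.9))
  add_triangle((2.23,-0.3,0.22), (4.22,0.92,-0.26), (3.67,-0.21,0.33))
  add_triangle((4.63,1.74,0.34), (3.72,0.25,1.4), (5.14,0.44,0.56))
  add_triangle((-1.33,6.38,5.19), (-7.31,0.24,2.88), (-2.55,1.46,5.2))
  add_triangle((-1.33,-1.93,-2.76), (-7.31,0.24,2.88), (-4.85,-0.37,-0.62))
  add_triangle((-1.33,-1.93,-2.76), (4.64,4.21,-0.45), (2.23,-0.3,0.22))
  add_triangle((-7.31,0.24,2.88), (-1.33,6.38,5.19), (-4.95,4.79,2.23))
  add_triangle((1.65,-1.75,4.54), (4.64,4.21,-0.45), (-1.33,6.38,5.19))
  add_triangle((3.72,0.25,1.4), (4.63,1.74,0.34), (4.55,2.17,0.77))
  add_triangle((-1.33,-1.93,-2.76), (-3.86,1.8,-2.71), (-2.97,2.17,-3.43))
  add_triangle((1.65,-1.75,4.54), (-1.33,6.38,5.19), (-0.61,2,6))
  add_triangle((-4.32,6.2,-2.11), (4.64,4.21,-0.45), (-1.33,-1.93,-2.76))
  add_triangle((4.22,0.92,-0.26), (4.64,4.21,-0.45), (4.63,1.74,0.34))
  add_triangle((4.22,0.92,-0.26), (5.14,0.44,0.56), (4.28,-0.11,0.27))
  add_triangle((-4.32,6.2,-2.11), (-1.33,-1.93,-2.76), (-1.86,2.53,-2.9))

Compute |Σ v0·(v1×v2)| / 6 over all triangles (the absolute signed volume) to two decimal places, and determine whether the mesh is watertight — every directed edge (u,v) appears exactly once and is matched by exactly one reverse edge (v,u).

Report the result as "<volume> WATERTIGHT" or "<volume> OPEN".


Per-triangle v0·(v1×v2)/6:
  t1: +6.5492
  t2: +0.1179
  t3: +5.6117
  t4: +1.0117
  t5: -0.9847
  t6: +0.9380
  t7: +4.5340
  t8: +7.1734
  t9: +4.8525
  t10: +9.6185
  t11: +3.0465
  t12: +4.9239
  t13: +1.4368
  t14: +4.0873
  t15: +1.2264
  t16: -1.5374
  t17: +1.9650
  t18: +17.3705
  t19: +0.6442
  t20: +0.4175
  t21: -2.1983
  t22: +1.1102
  t23: -0.7132
  t24: +19.3237
  t25: +0.7498
  t26: +0.1471
  t27: -0.2609
  t28: +3.7756
  t29: +24.6922
  t30: +0.9576
  t31: +54.4445
  t32: +1.7895
  t33: +0.6733
  t34: +23.5565
  t35: +0.0758
  t36: +2.0708
  t37: +2.8017
  t38: +0.0536
  t39: +1.1353
  t40: +24.5633
  t41: +3.9681
  t42: +5.4347
  t43: +24.1461
  t44: +40.2840
  t45: +0.7862
  t46: +3.1287
  t47: +7.2004
  t48: +24.0233
  t49: +1.4909
  t50: +0.3877
  t51: -5.2926
Σ = +337.3088 → |volume| = 337.31

Directed edges: 153 total; 3 unmatched, e.g. (1.65,-1.75,4.54)→(-1.33,-1.93,-2.76) → open.

337.31 OPEN


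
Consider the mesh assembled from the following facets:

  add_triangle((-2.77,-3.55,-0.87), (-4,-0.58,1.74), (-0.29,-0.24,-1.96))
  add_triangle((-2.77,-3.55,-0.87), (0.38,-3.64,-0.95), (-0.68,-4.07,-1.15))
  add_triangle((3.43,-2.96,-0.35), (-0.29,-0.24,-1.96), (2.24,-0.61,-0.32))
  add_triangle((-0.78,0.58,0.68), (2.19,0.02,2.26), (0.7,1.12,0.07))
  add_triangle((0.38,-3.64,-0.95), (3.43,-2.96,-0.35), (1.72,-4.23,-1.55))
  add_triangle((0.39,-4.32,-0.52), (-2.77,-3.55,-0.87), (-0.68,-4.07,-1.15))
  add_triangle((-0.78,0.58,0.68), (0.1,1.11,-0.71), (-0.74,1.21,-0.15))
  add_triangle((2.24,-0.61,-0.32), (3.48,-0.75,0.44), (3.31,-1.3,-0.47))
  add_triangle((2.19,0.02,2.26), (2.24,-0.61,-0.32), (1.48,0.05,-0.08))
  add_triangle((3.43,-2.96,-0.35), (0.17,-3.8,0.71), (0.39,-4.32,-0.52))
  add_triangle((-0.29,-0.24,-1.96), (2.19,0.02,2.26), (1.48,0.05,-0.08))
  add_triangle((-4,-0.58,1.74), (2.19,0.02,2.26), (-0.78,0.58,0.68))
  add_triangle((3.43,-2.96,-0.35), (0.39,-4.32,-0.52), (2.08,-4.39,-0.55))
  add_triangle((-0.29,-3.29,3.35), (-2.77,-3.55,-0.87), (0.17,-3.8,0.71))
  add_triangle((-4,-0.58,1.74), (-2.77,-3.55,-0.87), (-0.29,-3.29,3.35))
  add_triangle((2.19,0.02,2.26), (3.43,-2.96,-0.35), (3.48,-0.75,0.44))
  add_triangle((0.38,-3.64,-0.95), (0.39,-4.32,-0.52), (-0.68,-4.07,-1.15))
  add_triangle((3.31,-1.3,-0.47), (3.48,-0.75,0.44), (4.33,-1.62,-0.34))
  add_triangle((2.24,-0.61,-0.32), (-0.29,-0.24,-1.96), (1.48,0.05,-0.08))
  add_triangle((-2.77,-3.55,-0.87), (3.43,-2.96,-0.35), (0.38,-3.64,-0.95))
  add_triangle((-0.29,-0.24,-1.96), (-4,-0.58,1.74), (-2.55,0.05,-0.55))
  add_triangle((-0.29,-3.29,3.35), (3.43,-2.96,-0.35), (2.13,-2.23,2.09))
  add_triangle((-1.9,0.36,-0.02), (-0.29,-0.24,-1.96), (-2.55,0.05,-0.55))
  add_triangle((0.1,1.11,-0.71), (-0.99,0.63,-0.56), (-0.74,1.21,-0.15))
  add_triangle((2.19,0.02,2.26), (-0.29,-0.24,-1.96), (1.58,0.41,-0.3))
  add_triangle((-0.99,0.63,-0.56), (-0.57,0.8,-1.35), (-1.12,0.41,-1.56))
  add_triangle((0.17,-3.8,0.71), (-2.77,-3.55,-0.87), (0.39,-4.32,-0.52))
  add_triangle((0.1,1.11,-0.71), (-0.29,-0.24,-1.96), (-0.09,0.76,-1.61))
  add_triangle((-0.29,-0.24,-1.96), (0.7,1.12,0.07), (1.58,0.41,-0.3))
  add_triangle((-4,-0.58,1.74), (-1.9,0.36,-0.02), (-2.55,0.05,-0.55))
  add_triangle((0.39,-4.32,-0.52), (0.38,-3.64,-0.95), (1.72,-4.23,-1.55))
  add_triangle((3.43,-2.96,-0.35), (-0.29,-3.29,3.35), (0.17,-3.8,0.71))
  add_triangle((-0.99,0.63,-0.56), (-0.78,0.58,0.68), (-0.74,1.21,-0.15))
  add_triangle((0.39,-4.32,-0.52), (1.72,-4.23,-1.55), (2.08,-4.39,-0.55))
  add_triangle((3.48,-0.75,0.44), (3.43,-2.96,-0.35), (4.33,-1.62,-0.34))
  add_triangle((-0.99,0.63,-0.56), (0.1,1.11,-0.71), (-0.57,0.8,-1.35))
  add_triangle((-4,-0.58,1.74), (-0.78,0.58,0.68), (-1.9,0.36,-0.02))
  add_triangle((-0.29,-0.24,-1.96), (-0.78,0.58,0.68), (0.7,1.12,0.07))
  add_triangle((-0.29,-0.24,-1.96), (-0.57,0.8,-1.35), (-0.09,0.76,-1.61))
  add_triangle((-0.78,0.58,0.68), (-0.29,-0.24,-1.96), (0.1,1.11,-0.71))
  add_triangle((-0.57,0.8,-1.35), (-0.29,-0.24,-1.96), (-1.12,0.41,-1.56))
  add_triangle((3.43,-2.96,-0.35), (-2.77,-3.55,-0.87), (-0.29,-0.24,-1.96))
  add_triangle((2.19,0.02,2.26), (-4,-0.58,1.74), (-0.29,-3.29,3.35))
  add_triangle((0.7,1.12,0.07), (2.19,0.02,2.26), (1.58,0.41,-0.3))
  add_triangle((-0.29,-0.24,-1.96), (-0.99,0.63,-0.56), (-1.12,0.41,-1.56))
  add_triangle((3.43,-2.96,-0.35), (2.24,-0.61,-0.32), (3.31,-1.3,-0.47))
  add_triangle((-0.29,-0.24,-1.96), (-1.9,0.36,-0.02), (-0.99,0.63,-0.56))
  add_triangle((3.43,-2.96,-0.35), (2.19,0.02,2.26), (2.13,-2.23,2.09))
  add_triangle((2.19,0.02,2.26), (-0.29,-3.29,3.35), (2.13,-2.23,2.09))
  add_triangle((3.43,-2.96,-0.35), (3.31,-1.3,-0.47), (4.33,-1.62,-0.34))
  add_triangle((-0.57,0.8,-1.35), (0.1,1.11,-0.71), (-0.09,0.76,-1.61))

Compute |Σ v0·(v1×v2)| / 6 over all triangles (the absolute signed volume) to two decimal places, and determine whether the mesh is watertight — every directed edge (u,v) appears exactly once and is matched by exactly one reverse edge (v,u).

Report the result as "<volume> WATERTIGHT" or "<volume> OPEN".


Per-triangle v0·(v1×v2)/6:
  t1: +4.1048
  t2: -0.2051
  t3: +1.5305
  t4: +0.7434
  t5: -1.1722
  t6: +1.1350
  t7: +0.0690
  t8: +0.1397
  t9: +0.4049
  t10: +2.6592
  t11: -0.1614
  t12: +1.5520
  t13: +0.0568
  t14: +5.4983
  t15: +11.2594
  t16: +2.3307
  t17: +0.4104
  t18: +0.0520
  t19: +0.3229
  t20: -0.9120
  t21: +0.8027
  t22: +3.9259
  t23: +0.2196
  t24: +0.1455
  t25: +0.4070
  t26: +0.1182
  t27: +2.6528
  t28: +0.0062
  t29: +0.4891
  t30: +0.4661
  t31: +0.4546
  t32: +5.4625
  t33: +0.1330
  t34: +1.2410
  t35: +0.8309
  t36: +0.1437
  t37: +0.5355
  t38: +0.4316
  t39: +0.1625
  t40: -0.3776
  t41: +0.2077
  t42: +6.4335
  t43: +6.3168
  t44: +0.6905
  t45: -0.0248
  t46: -0.0187
  t47: +0.3255
  t48: +3.0756
  t49: +3.1259
  t50: +0.2506
  t51: +0.1089
Σ = +68.5606 → |volume| = 68.56

Directed edges: 153 total; 9 unmatched, e.g. (3.43,-2.96,-0.35)→(1.72,-4.23,-1.55) → open.

68.56 OPEN


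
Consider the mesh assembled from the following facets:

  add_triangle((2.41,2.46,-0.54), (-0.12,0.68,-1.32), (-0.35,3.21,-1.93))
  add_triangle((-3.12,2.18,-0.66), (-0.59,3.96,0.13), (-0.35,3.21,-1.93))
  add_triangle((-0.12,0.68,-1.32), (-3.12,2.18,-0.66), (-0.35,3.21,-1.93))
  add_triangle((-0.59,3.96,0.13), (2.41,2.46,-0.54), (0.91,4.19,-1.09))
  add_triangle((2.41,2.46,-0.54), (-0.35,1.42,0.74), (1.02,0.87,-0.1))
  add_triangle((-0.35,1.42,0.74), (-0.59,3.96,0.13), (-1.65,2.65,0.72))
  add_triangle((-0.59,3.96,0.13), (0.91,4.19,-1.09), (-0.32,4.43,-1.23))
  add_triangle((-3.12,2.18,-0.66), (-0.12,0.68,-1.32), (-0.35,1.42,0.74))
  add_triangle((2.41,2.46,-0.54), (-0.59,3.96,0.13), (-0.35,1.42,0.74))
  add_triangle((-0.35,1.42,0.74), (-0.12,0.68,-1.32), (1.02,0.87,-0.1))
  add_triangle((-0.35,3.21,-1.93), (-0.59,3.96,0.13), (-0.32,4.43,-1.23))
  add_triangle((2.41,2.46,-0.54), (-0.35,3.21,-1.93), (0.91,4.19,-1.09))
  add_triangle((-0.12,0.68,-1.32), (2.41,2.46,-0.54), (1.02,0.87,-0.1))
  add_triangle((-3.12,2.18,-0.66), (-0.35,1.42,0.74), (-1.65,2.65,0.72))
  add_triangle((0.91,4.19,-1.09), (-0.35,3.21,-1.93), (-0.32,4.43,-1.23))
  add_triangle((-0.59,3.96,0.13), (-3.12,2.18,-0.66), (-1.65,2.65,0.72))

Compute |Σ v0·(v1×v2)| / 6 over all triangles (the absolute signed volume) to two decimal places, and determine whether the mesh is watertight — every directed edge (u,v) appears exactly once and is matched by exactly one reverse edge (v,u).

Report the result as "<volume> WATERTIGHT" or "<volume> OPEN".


Per-triangle v0·(v1×v2)/6:
  t1: +1.2825
  t2: +3.8169
  t3: +1.4210
  t4: +1.6209
  t5: +0.1372
  t6: +0.5166
  t7: +1.1173
  t8: -1.0437
  t9: +1.2139
  t10: -0.4829
  t11: +0.3403
  t12: +1.3612
  t13: +0.0512
  t14: -0.0197
  t15: +0.9236
  t16: +1.7738
Σ = +14.0301 → |volume| = 14.03

Directed edges: 48 total, each appears once with its reverse present → watertight.

14.03 WATERTIGHT
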